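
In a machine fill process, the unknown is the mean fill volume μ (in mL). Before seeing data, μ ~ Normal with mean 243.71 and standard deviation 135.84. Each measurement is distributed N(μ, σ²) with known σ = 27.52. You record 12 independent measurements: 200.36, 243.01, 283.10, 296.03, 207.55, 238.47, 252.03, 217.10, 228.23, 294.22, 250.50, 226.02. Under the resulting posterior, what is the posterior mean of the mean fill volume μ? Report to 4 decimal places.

For Normal data with known variance σ², a Normal(μ₀, σ₀²) prior on μ is conjugate. Posterior precision = 1/σ₀² + n/σ²; posterior mean is the precision-weighted average of μ₀ and x̄.
Σxᵢ = 200.36 + 243.01 + 283.10 + 296.03 + 207.55 + 238.47 + 252.03 + 217.10 + 228.23 + 294.22 + 250.50 + 226.02 = 2936.62, so n·x̄ = 2936.62.
σ₀² = 135.84² = 18452.5056, σ² = 27.52² = 757.3504; σ² + n·σ₀² = 757.3504 + 12·18452.5056 = 222187.4176.
Posterior mean = (μ₀/σ₀² + n·x̄/σ²)/(1/σ₀² + n/σ²) = (σ²·μ₀ + σ₀²·n·x̄)/(σ² + n·σ₀²) = (757.3504·243.71 + 18452.5056·2936.62)/222187.4176 = 54372570.861056/222187.4176 = 244.7149.

244.7149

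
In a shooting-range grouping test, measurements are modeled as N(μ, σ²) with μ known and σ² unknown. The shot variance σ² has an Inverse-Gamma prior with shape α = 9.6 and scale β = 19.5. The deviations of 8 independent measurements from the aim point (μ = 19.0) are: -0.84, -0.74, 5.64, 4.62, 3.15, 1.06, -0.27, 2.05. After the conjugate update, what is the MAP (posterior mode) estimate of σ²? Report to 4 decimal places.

3.7236

With known mean μ and an Inverse-Gamma(α, β) prior on σ², the Normal likelihood is conjugate: posterior is Inv-Gamma(α + n/2, β + Σ(xᵢ−μ)²/2).
Σ(xᵢ−μ)² = (-0.84)² + (-0.74)² + (5.64)² + (4.62)² + (3.15)² + (1.06)² + (-0.27)² + (2.05)² = 69.7287.
Posterior: Inv-Gamma(9.6 + 8/2, 19.5 + 69.7287/2) = Inv-Gamma(13.60, 54.36435).
Mode = β/(α+1) = 54.36435/14.60 = 3.7236.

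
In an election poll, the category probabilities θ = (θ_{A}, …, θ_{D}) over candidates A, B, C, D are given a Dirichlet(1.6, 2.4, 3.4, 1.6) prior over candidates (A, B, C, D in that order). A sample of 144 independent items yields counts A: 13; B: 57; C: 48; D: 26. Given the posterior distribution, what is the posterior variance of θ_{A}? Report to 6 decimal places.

0.000561

The Dirichlet prior is conjugate to the Multinomial likelihood: each posterior αⱼ = prior αⱼ + observed count nⱼ.
Posterior concentration: (14.6, 59.4, 51.4, 27.6), total = 153.0.
Var[θ_j] = α_j(Σα−α_j)/((Σα)²(Σα+1)) = 14.6·138.4/(153.0²·154.0) = 0.000561.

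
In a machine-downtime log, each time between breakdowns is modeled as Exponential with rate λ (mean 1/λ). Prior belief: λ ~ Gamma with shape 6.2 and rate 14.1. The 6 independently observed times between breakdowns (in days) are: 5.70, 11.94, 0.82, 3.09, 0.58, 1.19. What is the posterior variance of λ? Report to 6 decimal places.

0.008713

With a Gamma(shape α, rate β) prior on the exponential rate λ, the posterior after n observations with total T = Σxᵢ is Gamma(α+n, β+T).
Sum of observations T = 23.32 days; n = 6.
Posterior: Gamma(6.2+6, 14.1+23.32) = Gamma(12.2, 37.42).
Var = α/β² = 0.008713.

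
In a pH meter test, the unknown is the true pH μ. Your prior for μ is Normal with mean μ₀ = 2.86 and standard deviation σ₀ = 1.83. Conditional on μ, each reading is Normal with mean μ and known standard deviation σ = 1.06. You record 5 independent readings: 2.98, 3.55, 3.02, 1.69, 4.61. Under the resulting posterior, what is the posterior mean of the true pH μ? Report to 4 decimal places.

3.1505

For Normal data with known variance σ², a Normal(μ₀, σ₀²) prior on μ is conjugate. Posterior precision = 1/σ₀² + n/σ²; posterior mean is the precision-weighted average of μ₀ and x̄.
Σxᵢ = 2.98 + 3.55 + 3.02 + 1.69 + 4.61 = 15.85, so n·x̄ = 15.85.
σ₀² = 1.83² = 3.3489, σ² = 1.06² = 1.1236; σ² + n·σ₀² = 1.1236 + 5·3.3489 = 17.8681.
Posterior mean = (μ₀/σ₀² + n·x̄/σ²)/(1/σ₀² + n/σ²) = (σ²·μ₀ + σ₀²·n·x̄)/(σ² + n·σ₀²) = (1.1236·2.86 + 3.3489·15.85)/17.8681 = 56.293561/17.8681 = 3.1505.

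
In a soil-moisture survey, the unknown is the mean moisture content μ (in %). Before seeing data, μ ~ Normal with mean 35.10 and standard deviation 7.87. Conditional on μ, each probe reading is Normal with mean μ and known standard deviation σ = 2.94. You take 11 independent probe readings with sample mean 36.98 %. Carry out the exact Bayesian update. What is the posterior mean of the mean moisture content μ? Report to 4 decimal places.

For Normal data with known variance σ², a Normal(μ₀, σ₀²) prior on μ is conjugate. Posterior precision = 1/σ₀² + n/σ²; posterior mean is the precision-weighted average of μ₀ and x̄.
n·x̄ = 11·36.98 = 406.78.
σ₀² = 7.87² = 61.9369, σ² = 2.94² = 8.6436; σ² + n·σ₀² = 8.6436 + 11·61.9369 = 689.9495.
Posterior mean = (μ₀/σ₀² + n·x̄/σ²)/(1/σ₀² + n/σ²) = (σ²·μ₀ + σ₀²·n·x̄)/(σ² + n·σ₀²) = (8.6436·35.10 + 61.9369·406.78)/689.9495 = 25498.082542/689.9495 = 36.9564.

36.9564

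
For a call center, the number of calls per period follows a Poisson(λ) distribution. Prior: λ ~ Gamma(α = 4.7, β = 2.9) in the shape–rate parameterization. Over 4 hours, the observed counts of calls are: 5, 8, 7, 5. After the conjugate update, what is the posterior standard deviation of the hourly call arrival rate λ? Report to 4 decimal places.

With a Gamma(shape α, rate β) prior, the Poisson likelihood is conjugate: the posterior is Gamma(α + ΣXᵢ, β + n).
Sum of counts S = 25 over n = 4 hours.
Posterior: Gamma(α+S, β+n) = Gamma(4.7+25, 2.9+4) = Gamma(29.7, 6.9).
SD = √α/β = √29.7/6.9 = 0.7898.

0.7898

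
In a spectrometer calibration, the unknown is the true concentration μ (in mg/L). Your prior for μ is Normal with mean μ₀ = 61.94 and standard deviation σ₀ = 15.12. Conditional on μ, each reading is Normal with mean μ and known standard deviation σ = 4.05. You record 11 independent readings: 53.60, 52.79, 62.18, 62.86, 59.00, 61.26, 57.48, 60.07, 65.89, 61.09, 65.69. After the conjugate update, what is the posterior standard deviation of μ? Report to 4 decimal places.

1.2172

For Normal data with known variance σ², a Normal(μ₀, σ₀²) prior on μ is conjugate. Posterior precision = 1/σ₀² + n/σ²; posterior mean is the precision-weighted average of μ₀ and x̄.
σ₀² = 15.12² = 228.6144, σ² = 4.05² = 16.4025; σ² + n·σ₀² = 16.4025 + 11·228.6144 = 2531.1609.
Posterior precision = 1/σ₀² + n/σ² = 1/228.6144 + 11/16.4025 = (σ² + n·σ₀²)/(σ₀²σ²) = 2531.1609/(228.6144·16.4025); posterior variance σₙ² = σ₀²σ²/(σ² + n·σ₀²) = 228.6144·16.4025/2531.1609 = 1.481473.
Posterior SD = √σₙ² = √(228.6144·16.4025/2531.1609) = 1.2172.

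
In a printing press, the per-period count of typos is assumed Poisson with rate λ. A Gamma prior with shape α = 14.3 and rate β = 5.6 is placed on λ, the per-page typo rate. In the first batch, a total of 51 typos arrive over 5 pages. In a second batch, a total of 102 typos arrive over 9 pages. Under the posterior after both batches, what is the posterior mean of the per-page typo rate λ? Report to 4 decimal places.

8.5357

With a Gamma(shape α, rate β) prior, the Poisson likelihood is conjugate: the posterior is Gamma(α + ΣXᵢ, β + n).
After batch 1: Gamma(α+S, β+n) = Gamma(14.3+51, 5.6+5) = Gamma(65.3, 10.6).
After batch 2: Gamma(α+S, β+n) = Gamma(65.3+102, 10.6+9) = Gamma(167.3, 19.6).
Posterior mean = α/β = 167.3/19.6 = 8.5357.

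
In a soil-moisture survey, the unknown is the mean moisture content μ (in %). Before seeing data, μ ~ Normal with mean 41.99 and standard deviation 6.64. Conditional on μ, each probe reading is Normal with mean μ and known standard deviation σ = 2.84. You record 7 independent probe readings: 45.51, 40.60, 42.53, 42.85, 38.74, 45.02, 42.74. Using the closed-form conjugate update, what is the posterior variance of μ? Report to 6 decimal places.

For Normal data with known variance σ², a Normal(μ₀, σ₀²) prior on μ is conjugate. Posterior precision = 1/σ₀² + n/σ²; posterior mean is the precision-weighted average of μ₀ and x̄.
σ₀² = 6.64² = 44.0896, σ² = 2.84² = 8.0656; σ² + n·σ₀² = 8.0656 + 7·44.0896 = 316.6928.
Posterior precision = 1/σ₀² + n/σ² = 1/44.0896 + 7/8.0656 = (σ² + n·σ₀²)/(σ₀²σ²) = 316.6928/(44.0896·8.0656); posterior variance σₙ² = σ₀²σ²/(σ² + n·σ₀²) = 44.0896·8.0656/316.6928 = 1.122883.

1.122883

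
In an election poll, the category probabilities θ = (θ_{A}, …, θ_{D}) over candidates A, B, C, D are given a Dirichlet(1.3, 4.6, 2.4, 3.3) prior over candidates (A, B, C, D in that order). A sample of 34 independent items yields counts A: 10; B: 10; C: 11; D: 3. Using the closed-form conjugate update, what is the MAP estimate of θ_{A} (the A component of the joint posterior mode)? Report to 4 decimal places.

0.2476

The Dirichlet prior is conjugate to the Multinomial likelihood: each posterior αⱼ = prior αⱼ + observed count nⱼ.
Posterior concentration: (11.3, 14.6, 13.4, 6.3), total = 45.6.
Joint mode component: (α_{A}−1)/(Σα−K) = 10.3/41.6 = 0.2476.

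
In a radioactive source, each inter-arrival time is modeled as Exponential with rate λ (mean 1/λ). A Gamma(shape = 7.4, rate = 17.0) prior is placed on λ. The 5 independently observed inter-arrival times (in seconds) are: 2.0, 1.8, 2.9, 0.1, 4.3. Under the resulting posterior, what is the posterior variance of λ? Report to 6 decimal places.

0.015704

With a Gamma(shape α, rate β) prior on the exponential rate λ, the posterior after n observations with total T = Σxᵢ is Gamma(α+n, β+T).
Sum of observations T = 11.1 seconds; n = 5.
Posterior: Gamma(7.4+5, 17.0+11.1) = Gamma(12.4, 28.1).
Var = α/β² = 0.015704.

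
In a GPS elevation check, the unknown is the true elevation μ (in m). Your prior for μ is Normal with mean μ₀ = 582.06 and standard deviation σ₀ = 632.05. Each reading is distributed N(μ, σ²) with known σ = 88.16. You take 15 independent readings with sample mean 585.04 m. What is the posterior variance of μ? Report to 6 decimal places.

For Normal data with known variance σ², a Normal(μ₀, σ₀²) prior on μ is conjugate. Posterior precision = 1/σ₀² + n/σ²; posterior mean is the precision-weighted average of μ₀ and x̄.
σ₀² = 632.05² = 399487.2025, σ² = 88.16² = 7772.1856; σ² + n·σ₀² = 7772.1856 + 15·399487.2025 = 6000080.2231.
Posterior precision = 1/σ₀² + n/σ² = 1/399487.2025 + 15/7772.1856 = (σ² + n·σ₀²)/(σ₀²σ²) = 6000080.2231/(399487.2025·7772.1856); posterior variance σₙ² = σ₀²σ²/(σ² + n·σ₀²) = 399487.2025·7772.1856/6000080.2231 = 517.474528.

517.474528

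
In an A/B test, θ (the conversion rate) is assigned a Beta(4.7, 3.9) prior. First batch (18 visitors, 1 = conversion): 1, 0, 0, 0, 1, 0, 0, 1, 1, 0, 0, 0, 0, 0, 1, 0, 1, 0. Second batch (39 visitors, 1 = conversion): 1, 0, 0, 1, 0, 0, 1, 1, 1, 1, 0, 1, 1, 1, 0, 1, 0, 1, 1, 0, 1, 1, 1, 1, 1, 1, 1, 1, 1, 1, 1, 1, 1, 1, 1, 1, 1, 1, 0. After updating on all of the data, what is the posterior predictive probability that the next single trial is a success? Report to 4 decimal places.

The Beta prior is conjugate to a Binomial/Bernoulli likelihood; the update adds successes to α and failures to β.
After batch 1: Beta(4.7+6, 3.9+12) = Beta(10.7, 15.9).
After batch 2: Beta(10.7+30, 15.9+9) = Beta(40.7, 24.9).
For a single future Bernoulli trial, P(success | data) = α/(α+β) = 0.6204.

0.6204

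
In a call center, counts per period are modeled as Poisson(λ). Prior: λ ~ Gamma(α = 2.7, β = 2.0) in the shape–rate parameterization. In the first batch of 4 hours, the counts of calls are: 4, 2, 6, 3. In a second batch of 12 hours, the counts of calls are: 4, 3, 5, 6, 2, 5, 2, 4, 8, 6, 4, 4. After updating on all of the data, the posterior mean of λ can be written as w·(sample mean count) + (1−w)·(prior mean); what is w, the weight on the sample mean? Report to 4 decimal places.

With a Gamma(shape α, rate β) prior, the Poisson likelihood is conjugate: the posterior is Gamma(α + ΣXᵢ, β + n).
Total number of hours: n = 4 + 12 = 16.
Posterior mean = (α₀+S)/(β₀+n) = [n/(β₀+n)]·(S/n) + [β₀/(β₀+n)]·(α₀/β₀), so only n and β₀ enter the weight.
Weight on data w = n/(β₀+n) = 16/(2.0+16) = 16/18.0 = 0.8889.

0.8889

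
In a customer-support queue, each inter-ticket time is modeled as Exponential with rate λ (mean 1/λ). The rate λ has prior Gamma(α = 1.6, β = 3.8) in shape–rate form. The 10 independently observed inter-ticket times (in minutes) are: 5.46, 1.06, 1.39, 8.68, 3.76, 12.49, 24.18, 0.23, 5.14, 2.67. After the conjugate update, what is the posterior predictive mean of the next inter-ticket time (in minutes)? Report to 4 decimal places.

With a Gamma(shape α, rate β) prior on the exponential rate λ, the posterior after n observations with total T = Σxᵢ is Gamma(α+n, β+T).
Sum of observations T = 65.06 minutes; n = 10.
Posterior: Gamma(1.6+10, 3.8+65.06) = Gamma(11.6, 68.86).
The predictive distribution for the next observation is Lomax; its mean is β/(α−1) = 68.86/10.6 = 6.4962.

6.4962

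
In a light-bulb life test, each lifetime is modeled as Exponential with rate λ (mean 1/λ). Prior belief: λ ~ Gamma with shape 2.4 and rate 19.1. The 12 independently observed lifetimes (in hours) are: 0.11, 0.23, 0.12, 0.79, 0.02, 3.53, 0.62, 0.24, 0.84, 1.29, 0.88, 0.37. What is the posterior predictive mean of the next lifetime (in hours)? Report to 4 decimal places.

2.1000

With a Gamma(shape α, rate β) prior on the exponential rate λ, the posterior after n observations with total T = Σxᵢ is Gamma(α+n, β+T).
Sum of observations T = 9.04 hours; n = 12.
Posterior: Gamma(2.4+12, 19.1+9.04) = Gamma(14.4, 28.14).
The predictive distribution for the next observation is Lomax; its mean is β/(α−1) = 28.14/13.4 = 2.1000.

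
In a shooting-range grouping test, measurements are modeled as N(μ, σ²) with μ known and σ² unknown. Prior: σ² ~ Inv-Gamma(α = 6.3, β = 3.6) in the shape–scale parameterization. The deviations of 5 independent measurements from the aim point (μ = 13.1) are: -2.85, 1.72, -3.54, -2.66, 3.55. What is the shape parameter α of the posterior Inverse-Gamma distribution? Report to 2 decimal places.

8.80

With known mean μ and an Inverse-Gamma(α, β) prior on σ², the Normal likelihood is conjugate: posterior is Inv-Gamma(α + n/2, β + Σ(xᵢ−μ)²/2).
Σ(xᵢ−μ)² = (-2.85)² + (1.72)² + (-3.54)² + (-2.66)² + (3.55)² = 43.2906.
Posterior: Inv-Gamma(6.3 + 5/2, 3.6 + 43.2906/2) = Inv-Gamma(8.80, 25.24530).
Posterior α = 8.80.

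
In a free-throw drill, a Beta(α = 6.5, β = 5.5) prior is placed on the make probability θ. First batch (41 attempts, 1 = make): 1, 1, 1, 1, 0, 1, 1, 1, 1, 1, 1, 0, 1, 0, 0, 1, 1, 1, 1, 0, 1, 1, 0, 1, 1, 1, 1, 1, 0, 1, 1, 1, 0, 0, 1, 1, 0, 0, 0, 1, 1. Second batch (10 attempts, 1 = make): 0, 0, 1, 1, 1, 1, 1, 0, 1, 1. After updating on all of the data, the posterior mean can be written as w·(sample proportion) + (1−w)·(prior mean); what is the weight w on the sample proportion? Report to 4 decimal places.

0.8095

The Beta prior is conjugate to a Binomial/Bernoulli likelihood; the update adds successes to α and failures to β.
Total number of attempts: n = 41 + 10 = 51.
Posterior mean = (α₀+k)/(α₀+β₀+n) = [n/(α₀+β₀+n)]·(k/n) + [(α₀+β₀)/(α₀+β₀+n)]·α₀/(α₀+β₀), so only n and the prior enter the weight.
The weight on the data is w = n/(α₀+β₀+n) = 51/(6.5+5.5+51) = 51/63.0 = 0.8095.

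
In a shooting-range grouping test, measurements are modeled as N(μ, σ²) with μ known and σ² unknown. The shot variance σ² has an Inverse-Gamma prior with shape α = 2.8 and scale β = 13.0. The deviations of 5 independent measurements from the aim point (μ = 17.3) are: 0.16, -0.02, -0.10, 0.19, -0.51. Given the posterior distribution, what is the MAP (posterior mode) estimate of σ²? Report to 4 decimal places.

With known mean μ and an Inverse-Gamma(α, β) prior on σ², the Normal likelihood is conjugate: posterior is Inv-Gamma(α + n/2, β + Σ(xᵢ−μ)²/2).
Σ(xᵢ−μ)² = (0.16)² + (-0.02)² + (-0.10)² + (0.19)² + (-0.51)² = 0.3322.
Posterior: Inv-Gamma(2.8 + 5/2, 13.0 + 0.3322/2) = Inv-Gamma(5.30, 13.16610).
Mode = β/(α+1) = 13.16610/6.30 = 2.0899.

2.0899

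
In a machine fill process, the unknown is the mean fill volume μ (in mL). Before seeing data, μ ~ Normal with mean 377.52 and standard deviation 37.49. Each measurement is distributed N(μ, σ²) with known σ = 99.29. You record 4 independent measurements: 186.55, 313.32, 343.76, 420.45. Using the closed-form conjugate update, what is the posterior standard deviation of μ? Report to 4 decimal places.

29.9177

For Normal data with known variance σ², a Normal(μ₀, σ₀²) prior on μ is conjugate. Posterior precision = 1/σ₀² + n/σ²; posterior mean is the precision-weighted average of μ₀ and x̄.
σ₀² = 37.49² = 1405.5001, σ² = 99.29² = 9858.5041; σ² + n·σ₀² = 9858.5041 + 4·1405.5001 = 15480.5045.
Posterior precision = 1/σ₀² + n/σ² = 1/1405.5001 + 4/9858.5041 = (σ² + n·σ₀²)/(σ₀²σ²) = 15480.5045/(1405.5001·9858.5041); posterior variance σₙ² = σ₀²σ²/(σ² + n·σ₀²) = 1405.5001·9858.5041/15480.5045 = 895.069569.
Posterior SD = √σₙ² = √(1405.5001·9858.5041/15480.5045) = 29.9177.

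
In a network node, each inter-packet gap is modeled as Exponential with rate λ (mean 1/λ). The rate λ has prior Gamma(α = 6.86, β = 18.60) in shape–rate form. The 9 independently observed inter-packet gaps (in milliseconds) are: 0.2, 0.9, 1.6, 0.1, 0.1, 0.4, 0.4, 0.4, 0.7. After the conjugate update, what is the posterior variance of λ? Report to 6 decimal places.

0.028965

With a Gamma(shape α, rate β) prior on the exponential rate λ, the posterior after n observations with total T = Σxᵢ is Gamma(α+n, β+T).
Sum of observations T = 4.8 milliseconds; n = 9.
Posterior: Gamma(6.86+9, 18.60+4.8) = Gamma(15.86, 23.40).
Var = α/β² = 0.028965.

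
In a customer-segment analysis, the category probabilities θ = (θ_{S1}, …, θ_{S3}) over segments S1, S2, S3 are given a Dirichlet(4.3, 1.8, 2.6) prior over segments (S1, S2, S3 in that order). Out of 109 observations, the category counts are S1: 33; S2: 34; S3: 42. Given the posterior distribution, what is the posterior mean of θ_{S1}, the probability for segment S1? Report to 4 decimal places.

The Dirichlet prior is conjugate to the Multinomial likelihood: each posterior αⱼ = prior αⱼ + observed count nⱼ.
Posterior concentration: (37.3, 35.8, 44.6), total = 117.7.
E[θ_{S1}|data] = α_{S1}/Σα = 37.3/117.7 = 0.3169.

0.3169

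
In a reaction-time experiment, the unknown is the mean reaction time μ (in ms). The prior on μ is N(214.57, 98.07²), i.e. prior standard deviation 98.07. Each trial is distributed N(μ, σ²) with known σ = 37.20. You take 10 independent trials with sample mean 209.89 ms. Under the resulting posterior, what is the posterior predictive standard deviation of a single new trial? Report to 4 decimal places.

For Normal data with known variance σ², a Normal(μ₀, σ₀²) prior on μ is conjugate. Posterior precision = 1/σ₀² + n/σ²; posterior mean is the precision-weighted average of μ₀ and x̄.
σ₀² = 98.07² = 9617.7249, σ² = 37.20² = 1383.84; σ² + n·σ₀² = 1383.84 + 10·9617.7249 = 97561.089.
Posterior precision = 1/σ₀² + n/σ² = 1/9617.7249 + 10/1383.84 = (σ² + n·σ₀²)/(σ₀²σ²) = 97561.089/(9617.7249·1383.84); posterior variance σₙ² = σ₀²σ²/(σ² + n·σ₀²) = 9617.7249·1383.84/97561.089 = 136.421114.
Predictive variance for one new observation = σₙ² + σ² = 9617.7249·1383.84/97561.089 + 1383.84 = σ²·(σ₀² + 97561.089)/97561.089 = 1383.84·107178.8139/97561.089 = 1520.261114; SD = √(1383.84·107178.8139/97561.089) = 38.9905.

38.9905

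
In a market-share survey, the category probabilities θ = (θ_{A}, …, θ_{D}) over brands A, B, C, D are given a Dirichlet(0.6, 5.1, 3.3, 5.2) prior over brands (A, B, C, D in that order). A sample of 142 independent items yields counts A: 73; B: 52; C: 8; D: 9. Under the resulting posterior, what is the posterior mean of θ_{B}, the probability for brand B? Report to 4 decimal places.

The Dirichlet prior is conjugate to the Multinomial likelihood: each posterior αⱼ = prior αⱼ + observed count nⱼ.
Posterior concentration: (73.6, 57.1, 11.3, 14.2), total = 156.2.
E[θ_{B}|data] = α_{B}/Σα = 57.1/156.2 = 0.3656.

0.3656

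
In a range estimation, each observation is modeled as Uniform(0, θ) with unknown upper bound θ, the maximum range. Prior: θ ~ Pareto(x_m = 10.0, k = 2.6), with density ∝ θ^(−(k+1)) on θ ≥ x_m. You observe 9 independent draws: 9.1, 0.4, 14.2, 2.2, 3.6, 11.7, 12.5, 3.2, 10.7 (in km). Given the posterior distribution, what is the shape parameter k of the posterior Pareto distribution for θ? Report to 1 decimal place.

11.6

A Pareto(scale x_m, shape k) prior on the upper bound θ of Uniform(0, θ) is conjugate: posterior is Pareto(max(x_m, max xᵢ), k + n).
Sample maximum = 14.2; prior scale x_m = 10.0 → posterior scale = max = 14.2.
Posterior shape = 2.6 + 9 = 11.6.
Posterior shape k = 11.6.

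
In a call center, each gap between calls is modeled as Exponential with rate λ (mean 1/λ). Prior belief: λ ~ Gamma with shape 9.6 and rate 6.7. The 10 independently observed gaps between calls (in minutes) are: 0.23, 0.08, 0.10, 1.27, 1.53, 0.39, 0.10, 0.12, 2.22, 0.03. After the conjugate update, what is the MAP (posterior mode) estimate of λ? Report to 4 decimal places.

1.4565

With a Gamma(shape α, rate β) prior on the exponential rate λ, the posterior after n observations with total T = Σxᵢ is Gamma(α+n, β+T).
Sum of observations T = 6.07 minutes; n = 10.
Posterior: Gamma(9.6+10, 6.7+6.07) = Gamma(19.6, 12.77).
Mode = (α−1)/β = 1.4565.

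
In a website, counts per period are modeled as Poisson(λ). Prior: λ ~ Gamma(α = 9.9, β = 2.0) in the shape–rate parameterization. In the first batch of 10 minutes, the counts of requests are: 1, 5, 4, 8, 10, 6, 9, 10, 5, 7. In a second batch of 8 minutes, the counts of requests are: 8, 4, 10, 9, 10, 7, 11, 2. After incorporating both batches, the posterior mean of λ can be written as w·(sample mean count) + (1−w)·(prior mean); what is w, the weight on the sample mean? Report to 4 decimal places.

0.9000

With a Gamma(shape α, rate β) prior, the Poisson likelihood is conjugate: the posterior is Gamma(α + ΣXᵢ, β + n).
Total number of minutes: n = 10 + 8 = 18.
Posterior mean = (α₀+S)/(β₀+n) = [n/(β₀+n)]·(S/n) + [β₀/(β₀+n)]·(α₀/β₀), so only n and β₀ enter the weight.
Weight on data w = n/(β₀+n) = 18/(2.0+18) = 18/20.0 = 0.9000.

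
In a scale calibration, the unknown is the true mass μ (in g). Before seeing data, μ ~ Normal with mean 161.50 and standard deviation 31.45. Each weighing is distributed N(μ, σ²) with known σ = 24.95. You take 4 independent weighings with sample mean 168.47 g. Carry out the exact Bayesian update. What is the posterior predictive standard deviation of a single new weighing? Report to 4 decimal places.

For Normal data with known variance σ², a Normal(μ₀, σ₀²) prior on μ is conjugate. Posterior precision = 1/σ₀² + n/σ²; posterior mean is the precision-weighted average of μ₀ and x̄.
σ₀² = 31.45² = 989.1025, σ² = 24.95² = 622.5025; σ² + n·σ₀² = 622.5025 + 4·989.1025 = 4578.9125.
Posterior precision = 1/σ₀² + n/σ² = 1/989.1025 + 4/622.5025 = (σ² + n·σ₀²)/(σ₀²σ²) = 4578.9125/(989.1025·622.5025); posterior variance σₙ² = σ₀²σ²/(σ² + n·σ₀²) = 989.1025·622.5025/4578.9125 = 134.468344.
Predictive variance for one new observation = σₙ² + σ² = 989.1025·622.5025/4578.9125 + 622.5025 = σ²·(σ₀² + 4578.9125)/4578.9125 = 622.5025·5568.015/4578.9125 = 756.970844; SD = √(622.5025·5568.015/4578.9125) = 27.5131.

27.5131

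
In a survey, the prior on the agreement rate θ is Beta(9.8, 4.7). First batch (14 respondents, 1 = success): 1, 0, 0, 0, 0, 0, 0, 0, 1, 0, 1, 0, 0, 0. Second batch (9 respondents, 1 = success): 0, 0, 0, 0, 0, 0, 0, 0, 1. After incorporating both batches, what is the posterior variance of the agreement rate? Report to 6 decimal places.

The Beta prior is conjugate to a Binomial/Bernoulli likelihood; the update adds successes to α and failures to β.
After batch 1: Beta(9.8+3, 4.7+11) = Beta(12.8, 15.7).
After batch 2: Beta(12.8+1, 15.7+8) = Beta(13.8, 23.7).
Var = αβ/((α+β)²(α+β+1)) = 13.8·23.7/(37.5²·38.5) = 0.006041.

0.006041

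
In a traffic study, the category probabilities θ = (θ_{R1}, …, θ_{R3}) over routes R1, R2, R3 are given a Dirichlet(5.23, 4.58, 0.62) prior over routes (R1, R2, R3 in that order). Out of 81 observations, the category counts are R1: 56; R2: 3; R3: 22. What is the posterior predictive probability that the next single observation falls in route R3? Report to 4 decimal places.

The Dirichlet prior is conjugate to the Multinomial likelihood: each posterior αⱼ = prior αⱼ + observed count nⱼ.
Posterior concentration: (61.23, 7.58, 22.62), total = 91.43.
P(next = R3 | data) = α_{R3}/Σα = 0.2474.

0.2474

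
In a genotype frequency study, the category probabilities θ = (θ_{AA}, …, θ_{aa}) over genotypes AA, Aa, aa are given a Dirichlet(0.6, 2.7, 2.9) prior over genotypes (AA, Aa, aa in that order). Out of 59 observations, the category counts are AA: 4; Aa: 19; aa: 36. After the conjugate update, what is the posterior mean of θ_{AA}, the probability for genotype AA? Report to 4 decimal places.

0.0706

The Dirichlet prior is conjugate to the Multinomial likelihood: each posterior αⱼ = prior αⱼ + observed count nⱼ.
Posterior concentration: (4.6, 21.7, 38.9), total = 65.2.
E[θ_{AA}|data] = α_{AA}/Σα = 4.6/65.2 = 0.0706.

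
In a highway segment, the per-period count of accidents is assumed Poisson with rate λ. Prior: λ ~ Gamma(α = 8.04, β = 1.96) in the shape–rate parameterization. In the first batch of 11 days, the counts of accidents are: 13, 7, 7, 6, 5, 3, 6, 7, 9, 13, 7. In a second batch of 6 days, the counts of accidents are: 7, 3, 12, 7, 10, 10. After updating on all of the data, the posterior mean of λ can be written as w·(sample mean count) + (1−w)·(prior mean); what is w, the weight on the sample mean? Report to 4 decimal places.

0.8966

With a Gamma(shape α, rate β) prior, the Poisson likelihood is conjugate: the posterior is Gamma(α + ΣXᵢ, β + n).
Total number of days: n = 11 + 6 = 17.
Posterior mean = (α₀+S)/(β₀+n) = [n/(β₀+n)]·(S/n) + [β₀/(β₀+n)]·(α₀/β₀), so only n and β₀ enter the weight.
Weight on data w = n/(β₀+n) = 17/(1.96+17) = 17/18.96 = 0.8966.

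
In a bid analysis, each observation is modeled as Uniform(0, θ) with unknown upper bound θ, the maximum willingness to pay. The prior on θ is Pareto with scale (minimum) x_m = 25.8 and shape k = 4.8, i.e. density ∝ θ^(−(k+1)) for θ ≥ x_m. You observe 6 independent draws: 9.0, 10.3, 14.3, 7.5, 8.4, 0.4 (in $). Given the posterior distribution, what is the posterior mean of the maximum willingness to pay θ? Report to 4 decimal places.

A Pareto(scale x_m, shape k) prior on the upper bound θ of Uniform(0, θ) is conjugate: posterior is Pareto(max(x_m, max xᵢ), k + n).
Sample maximum = 14.3; prior scale x_m = 25.8 → posterior scale = max = 25.8.
Posterior shape = 4.8 + 6 = 10.8.
E[θ|data] = k·x_m/(k−1) = 10.8·25.8/9.8 = 28.4327.

28.4327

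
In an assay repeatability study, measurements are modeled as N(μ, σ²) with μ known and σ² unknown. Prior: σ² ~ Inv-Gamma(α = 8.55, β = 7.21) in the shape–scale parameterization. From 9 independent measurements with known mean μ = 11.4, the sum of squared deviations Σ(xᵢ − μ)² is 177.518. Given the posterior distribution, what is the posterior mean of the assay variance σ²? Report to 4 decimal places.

With known mean μ and an Inverse-Gamma(α, β) prior on σ², the Normal likelihood is conjugate: posterior is Inv-Gamma(α + n/2, β + Σ(xᵢ−μ)²/2).
Posterior: Inv-Gamma(8.55 + 9/2, 7.21 + 177.518/2) = Inv-Gamma(13.05, 95.9690).
E[σ²|data] = β/(α−1) = 95.9690/12.05 = 7.9642.

7.9642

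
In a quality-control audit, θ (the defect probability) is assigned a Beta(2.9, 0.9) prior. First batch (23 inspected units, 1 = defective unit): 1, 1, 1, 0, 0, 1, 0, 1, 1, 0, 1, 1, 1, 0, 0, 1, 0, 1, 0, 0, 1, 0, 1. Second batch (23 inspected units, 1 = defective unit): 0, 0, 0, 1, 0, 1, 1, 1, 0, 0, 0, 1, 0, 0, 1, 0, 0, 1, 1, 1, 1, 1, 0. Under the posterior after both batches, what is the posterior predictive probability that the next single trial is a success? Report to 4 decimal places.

0.5402

The Beta prior is conjugate to a Binomial/Bernoulli likelihood; the update adds successes to α and failures to β.
After batch 1: Beta(2.9+13, 0.9+10) = Beta(15.9, 10.9).
After batch 2: Beta(15.9+11, 10.9+12) = Beta(26.9, 22.9).
For a single future Bernoulli trial, P(success | data) = α/(α+β) = 0.5402.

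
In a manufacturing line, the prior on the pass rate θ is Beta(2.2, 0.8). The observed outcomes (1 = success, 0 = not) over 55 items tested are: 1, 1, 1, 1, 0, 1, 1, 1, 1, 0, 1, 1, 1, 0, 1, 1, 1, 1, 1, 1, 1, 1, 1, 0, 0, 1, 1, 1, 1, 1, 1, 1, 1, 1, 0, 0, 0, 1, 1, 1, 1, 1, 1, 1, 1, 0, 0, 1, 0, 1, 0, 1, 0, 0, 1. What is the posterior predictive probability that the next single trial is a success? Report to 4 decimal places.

The Beta prior is conjugate to a Binomial/Bernoulli likelihood; the update adds successes to α and failures to β.
Posterior: Beta(α+k, β+n−k) = Beta(2.2+41, 0.8+14) = Beta(43.2, 14.8).
For a single future Bernoulli trial, P(success | data) = α/(α+β) = 0.7448.

0.7448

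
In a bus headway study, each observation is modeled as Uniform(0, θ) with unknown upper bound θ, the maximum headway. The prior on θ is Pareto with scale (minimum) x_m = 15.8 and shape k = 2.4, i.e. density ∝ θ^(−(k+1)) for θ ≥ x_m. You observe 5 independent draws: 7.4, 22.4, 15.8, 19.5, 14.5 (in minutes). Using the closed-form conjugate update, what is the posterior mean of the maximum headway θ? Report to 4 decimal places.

A Pareto(scale x_m, shape k) prior on the upper bound θ of Uniform(0, θ) is conjugate: posterior is Pareto(max(x_m, max xᵢ), k + n).
Sample maximum = 22.4; prior scale x_m = 15.8 → posterior scale = max = 22.4.
Posterior shape = 2.4 + 5 = 7.4.
E[θ|data] = k·x_m/(k−1) = 7.4·22.4/6.4 = 25.9000.

25.9000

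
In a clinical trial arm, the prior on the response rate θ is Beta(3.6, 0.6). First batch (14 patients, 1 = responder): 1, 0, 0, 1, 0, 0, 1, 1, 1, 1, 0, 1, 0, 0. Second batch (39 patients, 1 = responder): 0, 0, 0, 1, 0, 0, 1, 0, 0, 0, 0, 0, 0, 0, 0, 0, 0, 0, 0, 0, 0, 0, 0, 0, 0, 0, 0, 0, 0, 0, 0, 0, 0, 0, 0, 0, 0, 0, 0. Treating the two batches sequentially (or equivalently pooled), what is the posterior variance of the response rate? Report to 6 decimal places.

The Beta prior is conjugate to a Binomial/Bernoulli likelihood; the update adds successes to α and failures to β.
After batch 1: Beta(3.6+7, 0.6+7) = Beta(10.6, 7.6).
After batch 2: Beta(10.6+2, 7.6+37) = Beta(12.6, 44.6).
Var = αβ/((α+β)²(α+β+1)) = 12.6·44.6/(57.2²·58.2) = 0.002951.

0.002951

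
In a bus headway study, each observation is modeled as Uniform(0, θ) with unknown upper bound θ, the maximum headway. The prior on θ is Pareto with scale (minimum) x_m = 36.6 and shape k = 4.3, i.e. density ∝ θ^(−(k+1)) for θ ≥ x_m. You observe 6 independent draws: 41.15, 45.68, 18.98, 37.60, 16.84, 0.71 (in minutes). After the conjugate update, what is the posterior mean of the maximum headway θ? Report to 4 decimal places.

50.5918

A Pareto(scale x_m, shape k) prior on the upper bound θ of Uniform(0, θ) is conjugate: posterior is Pareto(max(x_m, max xᵢ), k + n).
Sample maximum = 45.68; prior scale x_m = 36.6 → posterior scale = max = 45.68.
Posterior shape = 4.3 + 6 = 10.3.
E[θ|data] = k·x_m/(k−1) = 10.3·45.68/9.3 = 50.5918.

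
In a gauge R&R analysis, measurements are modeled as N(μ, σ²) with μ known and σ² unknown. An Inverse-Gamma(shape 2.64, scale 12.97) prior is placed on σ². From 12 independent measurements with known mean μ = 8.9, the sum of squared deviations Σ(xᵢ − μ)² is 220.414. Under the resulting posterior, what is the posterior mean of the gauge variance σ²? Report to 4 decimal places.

With known mean μ and an Inverse-Gamma(α, β) prior on σ², the Normal likelihood is conjugate: posterior is Inv-Gamma(α + n/2, β + Σ(xᵢ−μ)²/2).
Posterior: Inv-Gamma(2.64 + 12/2, 12.97 + 220.414/2) = Inv-Gamma(8.64, 123.1770).
E[σ²|data] = β/(α−1) = 123.1770/7.64 = 16.1226.

16.1226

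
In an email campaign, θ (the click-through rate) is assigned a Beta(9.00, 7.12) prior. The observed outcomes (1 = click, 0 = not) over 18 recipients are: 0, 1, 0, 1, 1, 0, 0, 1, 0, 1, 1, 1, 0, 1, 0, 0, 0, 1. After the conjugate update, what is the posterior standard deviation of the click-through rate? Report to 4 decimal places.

0.0842

The Beta prior is conjugate to a Binomial/Bernoulli likelihood; the update adds successes to α and failures to β.
Posterior: Beta(α+k, β+n−k) = Beta(9.00+9, 7.12+9) = Beta(18.00, 16.12).
Var = αβ/((α+β)²(α+β+1)) = 18.00·16.12/(34.12²·35.12) = 0.00709684; SD = √0.00709684 = 0.0842.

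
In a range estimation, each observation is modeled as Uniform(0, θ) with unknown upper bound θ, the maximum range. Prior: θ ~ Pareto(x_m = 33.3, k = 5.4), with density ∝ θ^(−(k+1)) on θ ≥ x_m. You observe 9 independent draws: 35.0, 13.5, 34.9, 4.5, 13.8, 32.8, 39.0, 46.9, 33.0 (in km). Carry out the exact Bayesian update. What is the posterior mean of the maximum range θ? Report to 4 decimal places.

A Pareto(scale x_m, shape k) prior on the upper bound θ of Uniform(0, θ) is conjugate: posterior is Pareto(max(x_m, max xᵢ), k + n).
Sample maximum = 46.9; prior scale x_m = 33.3 → posterior scale = max = 46.9.
Posterior shape = 5.4 + 9 = 14.4.
E[θ|data] = k·x_m/(k−1) = 14.4·46.9/13.4 = 50.4000.

50.4000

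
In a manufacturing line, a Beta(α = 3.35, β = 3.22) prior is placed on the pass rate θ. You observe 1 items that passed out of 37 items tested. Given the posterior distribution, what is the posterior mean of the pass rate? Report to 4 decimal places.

0.0998

The Beta prior is conjugate to a Binomial/Bernoulli likelihood; the update adds successes to α and failures to β.
Posterior: Beta(α+k, β+n−k) = Beta(3.35+1, 3.22+36) = Beta(4.35, 39.22).
Posterior mean = α/(α+β) = 4.35/43.57 = 0.0998.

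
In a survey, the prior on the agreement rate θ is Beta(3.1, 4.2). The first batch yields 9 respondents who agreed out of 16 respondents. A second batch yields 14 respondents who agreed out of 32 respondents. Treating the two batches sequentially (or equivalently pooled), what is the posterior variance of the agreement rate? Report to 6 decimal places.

The Beta prior is conjugate to a Binomial/Bernoulli likelihood; the update adds successes to α and failures to β.
After batch 1: Beta(3.1+9, 4.2+7) = Beta(12.1, 11.2).
After batch 2: Beta(12.1+14, 11.2+18) = Beta(26.1, 29.2).
Var = αβ/((α+β)²(α+β+1)) = 26.1·29.2/(55.3²·56.3) = 0.004427.

0.004427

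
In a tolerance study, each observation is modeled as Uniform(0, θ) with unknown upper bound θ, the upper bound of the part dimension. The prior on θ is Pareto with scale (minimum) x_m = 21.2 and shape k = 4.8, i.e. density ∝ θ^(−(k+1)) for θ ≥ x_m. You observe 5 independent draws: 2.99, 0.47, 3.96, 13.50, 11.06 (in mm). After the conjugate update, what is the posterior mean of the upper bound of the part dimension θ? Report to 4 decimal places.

A Pareto(scale x_m, shape k) prior on the upper bound θ of Uniform(0, θ) is conjugate: posterior is Pareto(max(x_m, max xᵢ), k + n).
Sample maximum = 13.50; prior scale x_m = 21.2 → posterior scale = max = 21.20.
Posterior shape = 4.8 + 5 = 9.8.
E[θ|data] = k·x_m/(k−1) = 9.8·21.20/8.8 = 23.6091.

23.6091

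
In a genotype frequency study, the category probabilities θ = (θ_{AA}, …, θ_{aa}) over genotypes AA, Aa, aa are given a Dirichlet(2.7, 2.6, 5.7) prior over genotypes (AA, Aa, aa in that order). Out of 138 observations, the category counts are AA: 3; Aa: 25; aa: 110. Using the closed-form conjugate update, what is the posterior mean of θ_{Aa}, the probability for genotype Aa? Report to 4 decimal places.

0.1852

The Dirichlet prior is conjugate to the Multinomial likelihood: each posterior αⱼ = prior αⱼ + observed count nⱼ.
Posterior concentration: (5.7, 27.6, 115.7), total = 149.0.
E[θ_{Aa}|data] = α_{Aa}/Σα = 27.6/149.0 = 0.1852.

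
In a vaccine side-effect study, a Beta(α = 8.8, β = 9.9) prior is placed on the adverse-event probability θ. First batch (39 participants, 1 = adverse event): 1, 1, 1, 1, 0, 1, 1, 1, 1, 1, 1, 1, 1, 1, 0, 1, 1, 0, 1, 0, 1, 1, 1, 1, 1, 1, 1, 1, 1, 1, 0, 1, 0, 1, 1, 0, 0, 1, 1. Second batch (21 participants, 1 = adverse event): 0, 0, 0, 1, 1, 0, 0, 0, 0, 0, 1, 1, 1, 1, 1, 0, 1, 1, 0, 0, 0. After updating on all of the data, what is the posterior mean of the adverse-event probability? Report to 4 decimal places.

0.6201

The Beta prior is conjugate to a Binomial/Bernoulli likelihood; the update adds successes to α and failures to β.
After batch 1: Beta(8.8+31, 9.9+8) = Beta(39.8, 17.9).
After batch 2: Beta(39.8+9, 17.9+12) = Beta(48.8, 29.9).
Posterior mean = α/(α+β) = 48.8/78.7 = 0.6201.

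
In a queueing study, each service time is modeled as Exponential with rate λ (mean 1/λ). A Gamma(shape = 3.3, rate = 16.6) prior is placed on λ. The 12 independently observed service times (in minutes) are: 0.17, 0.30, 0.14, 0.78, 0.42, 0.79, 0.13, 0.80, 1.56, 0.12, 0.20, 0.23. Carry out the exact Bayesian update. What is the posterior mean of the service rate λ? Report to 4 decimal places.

With a Gamma(shape α, rate β) prior on the exponential rate λ, the posterior after n observations with total T = Σxᵢ is Gamma(α+n, β+T).
Sum of observations T = 5.64 minutes; n = 12.
Posterior: Gamma(3.3+12, 16.6+5.64) = Gamma(15.3, 22.24).
Posterior mean of λ = α/β = 15.3/22.24 = 0.6879.

0.6879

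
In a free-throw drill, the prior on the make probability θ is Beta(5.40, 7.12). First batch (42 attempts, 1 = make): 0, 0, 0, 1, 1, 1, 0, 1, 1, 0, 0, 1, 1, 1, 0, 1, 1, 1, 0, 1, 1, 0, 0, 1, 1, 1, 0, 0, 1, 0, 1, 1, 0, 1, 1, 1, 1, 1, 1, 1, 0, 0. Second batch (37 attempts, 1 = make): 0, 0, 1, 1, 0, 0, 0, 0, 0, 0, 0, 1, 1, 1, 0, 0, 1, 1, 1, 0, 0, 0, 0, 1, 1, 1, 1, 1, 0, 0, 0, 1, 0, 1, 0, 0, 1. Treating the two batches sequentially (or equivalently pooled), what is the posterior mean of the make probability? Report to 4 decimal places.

0.5179

The Beta prior is conjugate to a Binomial/Bernoulli likelihood; the update adds successes to α and failures to β.
After batch 1: Beta(5.40+26, 7.12+16) = Beta(31.40, 23.12).
After batch 2: Beta(31.40+16, 23.12+21) = Beta(47.40, 44.12).
Posterior mean = α/(α+β) = 47.40/91.52 = 0.5179.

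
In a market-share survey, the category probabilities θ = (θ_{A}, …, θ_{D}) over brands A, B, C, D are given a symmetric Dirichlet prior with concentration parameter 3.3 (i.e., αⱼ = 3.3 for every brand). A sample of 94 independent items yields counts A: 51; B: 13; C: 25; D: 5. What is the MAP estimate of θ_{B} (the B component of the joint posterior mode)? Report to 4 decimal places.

The Dirichlet prior is conjugate to the Multinomial likelihood: each posterior αⱼ = prior αⱼ + observed count nⱼ.
Posterior concentration: (54.3, 16.3, 28.3, 8.3), total = 107.2.
Joint mode component: (α_{B}−1)/(Σα−K) = 15.3/103.2 = 0.1483.

0.1483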